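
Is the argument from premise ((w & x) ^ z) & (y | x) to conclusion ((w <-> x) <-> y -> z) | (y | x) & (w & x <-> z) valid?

x | y | z | w | φ | ψ
- | - | - | - | - | -
0 | 0 | 0 | 0 | 0 | 1
0 | 0 | 0 | 1 | 0 | 0
0 | 0 | 1 | 0 | 0 | 1
0 | 0 | 1 | 1 | 0 | 0
0 | 1 | 0 | 0 | 0 | 1
0 | 1 | 0 | 1 | 0 | 1
0 | 1 | 1 | 0 | 1 | 1
0 | 1 | 1 | 1 | 1 | 0
1 | 0 | 0 | 0 | 0 | 1
1 | 0 | 0 | 1 | 1 | 1
1 | 0 | 1 | 0 | 1 | 0
1 | 0 | 1 | 1 | 0 | 1
1 | 1 | 0 | 0 | 0 | 1
1 | 1 | 0 | 1 | 1 | 0
1 | 1 | 1 | 0 | 1 | 0
1 | 1 | 1 | 1 | 0 | 1
At x=0, y=1, z=1, w=1 we have φ true but ψ false, so φ does not entail ψ.

no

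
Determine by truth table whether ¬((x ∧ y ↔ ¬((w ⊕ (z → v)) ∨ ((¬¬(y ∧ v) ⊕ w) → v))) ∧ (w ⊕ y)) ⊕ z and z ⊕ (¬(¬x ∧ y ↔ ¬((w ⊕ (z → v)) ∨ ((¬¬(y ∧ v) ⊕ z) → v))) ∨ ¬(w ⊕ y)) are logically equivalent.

not equivalent

x  y  z  w  v  |  φ  ψ
1  1  1  1  1  |  0  0
1  1  1  1  0  |  0  0
1  1  1  0  1  |  0  1
1  1  1  0  0  |  0  0
1  1  0  1  1  |  1  1
1  1  0  1  0  |  1  1
1  1  0  0  1  |  1  0
1  1  0  0  0  |  1  0
1  0  1  1  1  |  1  1
1  0  1  1  0  |  1  1
1  0  1  0  1  |  0  0
1  0  1  0  0  |  0  0
1  0  0  1  1  |  0  0
1  0  0  1  0  |  1  0
1  0  0  0  1  |  1  1
1  0  0  0  0  |  1  1
0  1  1  1  1  |  0  0
0  1  1  1  0  |  0  0
0  1  1  0  1  |  1  0
0  1  1  0  0  |  1  1
0  1  0  1  1  |  1  1
0  1  0  1  0  |  1  1
0  1  0  0  1  |  0  1
0  1  0  0  0  |  0  1
0  0  1  1  1  |  1  1
0  0  1  1  0  |  1  1
0  0  1  0  1  |  0  0
0  0  1  0  0  |  0  0
0  0  0  1  1  |  0  0
0  0  0  1  0  |  1  0
0  0  0  0  1  |  1  1
0  0  0  0  0  |  1  1
The columns differ at x=1, y=1, z=1, w=0, v=1 (φ=0, ψ=1), so they are not equivalent.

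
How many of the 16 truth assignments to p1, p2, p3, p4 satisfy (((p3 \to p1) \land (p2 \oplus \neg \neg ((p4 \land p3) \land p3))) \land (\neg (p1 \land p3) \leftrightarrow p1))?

2

p1  p2  p3  p4  |  (p3 \to p1)  (p4 \land p3)  ((p4 \land p3) \land p3)  (p1 \land p3)  \neg (p1 \land p3)  φ
T   T   T   T   |       T             T                   T                    T                F           F
T   T   T   F   |       T             F                   F                    T                F           F
T   T   F   T   |       T             F                   F                    F                T           T
T   T   F   F   |       T             F                   F                    F                T           T
T   F   T   T   |       T             T                   T                    T                F           F
T   F   T   F   |       T             F                   F                    T                F           F
T   F   F   T   |       T             F                   F                    F                T           F
T   F   F   F   |       T             F                   F                    F                T           F
F   T   T   T   |       F             T                   T                    F                T           F
F   T   T   F   |       F             F                   F                    F                T           F
F   T   F   T   |       T             F                   F                    F                T           F
F   T   F   F   |       T             F                   F                    F                T           F
F   F   T   T   |       F             T                   T                    F                T           F
F   F   T   F   |       F             F                   F                    F                T           F
F   F   F   T   |       T             F                   F                    F                T           F
F   F   F   F   |       T             F                   F                    F                T           F
The formula is true on 2 of the 16 rows.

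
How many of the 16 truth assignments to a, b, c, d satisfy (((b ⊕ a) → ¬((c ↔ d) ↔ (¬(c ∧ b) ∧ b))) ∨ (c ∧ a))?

a | b | c | d || (b ⊕ a) | (c ↔ d) | (c ∧ b) | ¬(c ∧ b) | (¬(c ∧ b) ∧ b) | ((c ↔ d) ↔ (¬(c ∧ b) ∧ b)) | ¬((c ↔ d) ↔ (¬(c ∧ b) ∧ b)) | (c ∧ a) | φ
F | F | F | F ||    F    |    T    |    F    |    T     |       F        |             F              |              T              |    F    | T
F | F | F | T ||    F    |    F    |    F    |    T     |       F        |             T              |              F              |    F    | T
F | F | T | F ||    F    |    F    |    F    |    T     |       F        |             T              |              F              |    F    | T
F | F | T | T ||    F    |    T    |    F    |    T     |       F        |             F              |              T              |    F    | T
F | T | F | F ||    T    |    T    |    F    |    T     |       T        |             T              |              F              |    F    | F
F | T | F | T ||    T    |    F    |    F    |    T     |       T        |             F              |              T              |    F    | T
F | T | T | F ||    T    |    F    |    T    |    F     |       F        |             T              |              F              |    F    | F
F | T | T | T ||    T    |    T    |    T    |    F     |       F        |             F              |              T              |    F    | T
T | F | F | F ||    T    |    T    |    F    |    T     |       F        |             F              |              T              |    F    | T
T | F | F | T ||    T    |    F    |    F    |    T     |       F        |             T              |              F              |    F    | F
T | F | T | F ||    T    |    F    |    F    |    T     |       F        |             T              |              F              |    T    | T
T | F | T | T ||    T    |    T    |    F    |    T     |       F        |             F              |              T              |    T    | T
T | T | F | F ||    F    |    T    |    F    |    T     |       T        |             T              |              F              |    F    | T
T | T | F | T ||    F    |    F    |    F    |    T     |       T        |             F              |              T              |    F    | T
T | T | T | F ||    F    |    F    |    T    |    F     |       F        |             T              |              F              |    T    | T
T | T | T | T ||    F    |    T    |    T    |    F     |       F        |             F              |              T              |    T    | T
The formula is true on 13 of the 16 rows.

13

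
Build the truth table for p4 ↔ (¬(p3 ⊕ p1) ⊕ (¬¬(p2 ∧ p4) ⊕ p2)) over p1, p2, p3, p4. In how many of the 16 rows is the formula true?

8

p1 | p2 | p3 | p4 || φ
F  | F  | F  | F  || F
F  | F  | F  | T  || T
F  | F  | T  | F  || T
F  | F  | T  | T  || F
F  | T  | F  | F  || T
F  | T  | F  | T  || T
F  | T  | T  | F  || F
F  | T  | T  | T  || F
T  | F  | F  | F  || T
T  | F  | F  | T  || F
T  | F  | T  | F  || F
T  | F  | T  | T  || T
T  | T  | F  | F  || F
T  | T  | F  | T  || F
T  | T  | T  | F  || T
T  | T  | T  | T  || T
The formula is true on 8 of the 16 rows.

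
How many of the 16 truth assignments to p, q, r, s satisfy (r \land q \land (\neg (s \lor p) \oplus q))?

p | q | r | s | (s \lor p) | \neg (s \lor p) | (\neg (s \lor p) \oplus q) | φ
- | - | - | - | ---------- | --------------- | -------------------------- | -
0 | 0 | 0 | 0 |     0      |        1        |             1              | 0
0 | 0 | 0 | 1 |     1      |        0        |             0              | 0
0 | 0 | 1 | 0 |     0      |        1        |             1              | 0
0 | 0 | 1 | 1 |     1      |        0        |             0              | 0
0 | 1 | 0 | 0 |     0      |        1        |             0              | 0
0 | 1 | 0 | 1 |     1      |        0        |             1              | 0
0 | 1 | 1 | 0 |     0      |        1        |             0              | 0
0 | 1 | 1 | 1 |     1      |        0        |             1              | 1
1 | 0 | 0 | 0 |     1      |        0        |             0              | 0
1 | 0 | 0 | 1 |     1      |        0        |             0              | 0
1 | 0 | 1 | 0 |     1      |        0        |             0              | 0
1 | 0 | 1 | 1 |     1      |        0        |             0              | 0
1 | 1 | 0 | 0 |     1      |        0        |             1              | 0
1 | 1 | 0 | 1 |     1      |        0        |             1              | 0
1 | 1 | 1 | 0 |     1      |        0        |             1              | 1
1 | 1 | 1 | 1 |     1      |        0        |             1              | 1
The formula is true on 3 of the 16 rows.

3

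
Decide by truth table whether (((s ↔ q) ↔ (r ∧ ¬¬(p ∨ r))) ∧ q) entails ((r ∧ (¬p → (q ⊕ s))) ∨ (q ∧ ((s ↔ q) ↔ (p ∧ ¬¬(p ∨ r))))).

no

p | q | r | s | φ | ψ
- | - | - | - | - | -
T | T | T | T | T | T
T | T | T | F | F | T
T | T | F | T | F | T
T | T | F | F | T | F
T | F | T | T | F | T
T | F | T | F | F | T
T | F | F | T | F | F
T | F | F | F | F | F
F | T | T | T | T | F
F | T | T | F | F | T
F | T | F | T | F | F
F | T | F | F | T | T
F | F | T | T | F | T
F | F | T | F | F | F
F | F | F | T | F | F
F | F | F | F | F | F
At p=T, q=T, r=F, s=F we have φ true but ψ false, so φ does not entail ψ.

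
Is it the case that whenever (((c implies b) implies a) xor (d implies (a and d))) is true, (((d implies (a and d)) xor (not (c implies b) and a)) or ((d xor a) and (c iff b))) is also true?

no

a  b  c  d  |  φ  ψ
1  1  1  1  |  0  1
1  1  1  0  |  0  1
1  1  0  1  |  0  1
1  1  0  0  |  0  1
1  0  1  1  |  0  0
1  0  1  0  |  0  0
1  0  0  1  |  0  1
1  0  0  0  |  0  1
0  1  1  1  |  0  1
0  1  1  0  |  1  1
0  1  0  1  |  0  0
0  1  0  0  |  1  1
0  0  1  1  |  1  0
0  0  1  0  |  0  1
0  0  0  1  |  0  1
0  0  0  0  |  1  1
At a=0, b=0, c=1, d=1 we have φ true but ψ false, so φ does not entail ψ.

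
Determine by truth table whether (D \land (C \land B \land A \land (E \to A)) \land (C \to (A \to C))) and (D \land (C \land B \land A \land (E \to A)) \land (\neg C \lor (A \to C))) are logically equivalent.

A | B | C | D | E | φ | ψ
- | - | - | - | - | - | -
T | T | T | T | T | T | T
T | T | T | T | F | T | T
T | T | T | F | T | F | F
T | T | T | F | F | F | F
T | T | F | T | T | F | F
T | T | F | T | F | F | F
T | T | F | F | T | F | F
T | T | F | F | F | F | F
T | F | T | T | T | F | F
T | F | T | T | F | F | F
T | F | T | F | T | F | F
T | F | T | F | F | F | F
T | F | F | T | T | F | F
T | F | F | T | F | F | F
T | F | F | F | T | F | F
T | F | F | F | F | F | F
F | T | T | T | T | F | F
F | T | T | T | F | F | F
F | T | T | F | T | F | F
F | T | T | F | F | F | F
F | T | F | T | T | F | F
F | T | F | T | F | F | F
F | T | F | F | T | F | F
F | T | F | F | F | F | F
F | F | T | T | T | F | F
F | F | T | T | F | F | F
F | F | T | F | T | F | F
F | F | T | F | F | F | F
F | F | F | T | T | F | F
F | F | F | T | F | F | F
F | F | F | F | T | F | F
F | F | F | F | F | F | F
The columns for φ and ψ agree on every row, so they are logically equivalent.

equivalent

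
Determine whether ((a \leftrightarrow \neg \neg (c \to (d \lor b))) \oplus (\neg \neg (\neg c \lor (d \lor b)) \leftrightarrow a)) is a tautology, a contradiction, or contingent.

contradiction

  a   |   b   |   c   |   d   |   φ  
----- | ----- | ----- | ----- | -----
 True |  True |  True |  True | False
 True |  True |  True | False | False
 True |  True | False |  True | False
 True |  True | False | False | False
 True | False |  True |  True | False
 True | False |  True | False | False
 True | False | False |  True | False
 True | False | False | False | False
False |  True |  True |  True | False
False |  True |  True | False | False
False |  True | False |  True | False
False |  True | False | False | False
False | False |  True |  True | False
False | False |  True | False | False
False | False | False |  True | False
False | False | False | False | False
Every row is False, so the formula is a contradiction.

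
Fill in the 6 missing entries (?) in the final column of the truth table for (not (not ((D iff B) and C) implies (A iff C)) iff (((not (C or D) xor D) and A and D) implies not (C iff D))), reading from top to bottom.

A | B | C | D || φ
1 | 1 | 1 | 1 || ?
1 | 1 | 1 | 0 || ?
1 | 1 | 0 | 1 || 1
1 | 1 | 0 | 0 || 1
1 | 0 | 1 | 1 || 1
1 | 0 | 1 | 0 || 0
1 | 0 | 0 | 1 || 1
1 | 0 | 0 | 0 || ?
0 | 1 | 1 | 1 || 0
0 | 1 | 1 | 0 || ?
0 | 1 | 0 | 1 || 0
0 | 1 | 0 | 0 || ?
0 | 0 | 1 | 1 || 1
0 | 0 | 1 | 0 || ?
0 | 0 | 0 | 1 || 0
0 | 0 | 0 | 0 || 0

1, 0, 1, 1, 0, 0

Row A=1, B=1, C=1, D=1: not (not ((D iff B) and C) implies (A iff C)) = 0, (((not (C or D) xor D) and A and D) implies not (C iff D)) = 0, so the formula = 1.
Row A=1, B=1, C=1, D=0: not (not ((D iff B) and C) implies (A iff C)) = 0, (((not (C or D) xor D) and A and D) implies not (C iff D)) = 1, so the formula = 0.
Row A=1, B=0, C=0, D=0: not (not ((D iff B) and C) implies (A iff C)) = 1, (((not (C or D) xor D) and A and D) implies not (C iff D)) = 1, so the formula = 1.
Row A=0, B=1, C=1, D=0: not (not ((D iff B) and C) implies (A iff C)) = 1, (((not (C or D) xor D) and A and D) implies not (C iff D)) = 1, so the formula = 1.
Row A=0, B=1, C=0, D=0: not (not ((D iff B) and C) implies (A iff C)) = 0, (((not (C or D) xor D) and A and D) implies not (C iff D)) = 1, so the formula = 0.
Row A=0, B=0, C=1, D=0: not (not ((D iff B) and C) implies (A iff C)) = 0, (((not (C or D) xor D) and A and D) implies not (C iff D)) = 1, so the formula = 0.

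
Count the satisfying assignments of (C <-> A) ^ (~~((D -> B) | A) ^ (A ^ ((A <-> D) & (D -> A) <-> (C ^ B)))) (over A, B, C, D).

6

A  B  C  D     (C <-> A)  (D -> B)  ((D -> B) | A)  ~((D -> B) | A)  ~~((D -> B) | A)  (A <-> D)  (D -> A)  ((A <-> D) & (D -> A))  (C ^ B)  φ
T  T  T  T         T         T            T                F                T              T         T                T                F     T
T  T  T  F         T         T            T                F                T              F         T                F                F     F
T  T  F  T         F         T            T                F                T              T         T                T                T     T
T  T  F  F         F         T            T                F                T              F         T                F                T     F
T  F  T  T         T         F            T                F                T              T         T                T                T     F
T  F  T  F         T         T            T                F                T              F         T                F                T     T
T  F  F  T         F         F            T                F                T              T         T                T                F     F
T  F  F  F         F         T            T                F                T              F         T                F                F     T
F  T  T  T         F         T            T                F                T              F         F                F                F     F
F  T  T  F         F         T            T                F                T              T         T                T                F     T
F  T  F  T         T         T            T                F                T              F         F                F                T     F
F  T  F  F         T         T            T                F                T              T         T                T                T     T
F  F  T  T         F         F            F                T                F              F         F                F                T     F
F  F  T  F         F         T            T                F                T              T         T                T                T     F
F  F  F  T         T         F            F                T                F              F         F                F                F     F
F  F  F  F         T         T            T                F                T              T         T                T                F     F
The formula is true on 6 of the 16 rows.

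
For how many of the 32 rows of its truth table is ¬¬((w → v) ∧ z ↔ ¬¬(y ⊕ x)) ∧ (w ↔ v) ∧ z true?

4

x | y | z | w | v | φ
- | - | - | - | - | -
T | T | T | T | T | F
T | T | T | T | F | F
T | T | T | F | T | F
T | T | T | F | F | F
T | T | F | T | T | F
T | T | F | T | F | F
T | T | F | F | T | F
T | T | F | F | F | F
T | F | T | T | T | T
T | F | T | T | F | F
T | F | T | F | T | F
T | F | T | F | F | T
T | F | F | T | T | F
T | F | F | T | F | F
T | F | F | F | T | F
T | F | F | F | F | F
F | T | T | T | T | T
F | T | T | T | F | F
F | T | T | F | T | F
F | T | T | F | F | T
F | T | F | T | T | F
F | T | F | T | F | F
F | T | F | F | T | F
F | T | F | F | F | F
F | F | T | T | T | F
F | F | T | T | F | F
F | F | T | F | T | F
F | F | T | F | F | F
F | F | F | T | T | F
F | F | F | T | F | F
F | F | F | F | T | F
F | F | F | F | F | F
The formula is true on 4 of the 32 rows.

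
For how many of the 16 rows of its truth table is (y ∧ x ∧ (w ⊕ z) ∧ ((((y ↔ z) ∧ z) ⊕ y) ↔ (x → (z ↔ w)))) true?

1

x | y | z | w | (w ⊕ z) | (y ↔ z) | ((y ↔ z) ∧ z) | (((y ↔ z) ∧ z) ⊕ y) | (z ↔ w) | (x → (z ↔ w)) | φ
- | - | - | - | ------- | ------- | ------------- | ------------------- | ------- | ------------- | -
T | T | T | T |    F    |    T    |       T       |          F          |    T    |       T       | F
T | T | T | F |    T    |    T    |       T       |          F          |    F    |       F       | T
T | T | F | T |    T    |    F    |       F       |          T          |    F    |       F       | F
T | T | F | F |    F    |    F    |       F       |          T          |    T    |       T       | F
T | F | T | T |    F    |    F    |       F       |          F          |    T    |       T       | F
T | F | T | F |    T    |    F    |       F       |          F          |    F    |       F       | F
T | F | F | T |    T    |    T    |       F       |          F          |    F    |       F       | F
T | F | F | F |    F    |    T    |       F       |          F          |    T    |       T       | F
F | T | T | T |    F    |    T    |       T       |          F          |    T    |       T       | F
F | T | T | F |    T    |    T    |       T       |          F          |    F    |       T       | F
F | T | F | T |    T    |    F    |       F       |          T          |    F    |       T       | F
F | T | F | F |    F    |    F    |       F       |          T          |    T    |       T       | F
F | F | T | T |    F    |    F    |       F       |          F          |    T    |       T       | F
F | F | T | F |    T    |    F    |       F       |          F          |    F    |       T       | F
F | F | F | T |    T    |    T    |       F       |          F          |    F    |       T       | F
F | F | F | F |    F    |    T    |       F       |          F          |    T    |       T       | F
The formula is true on 1 of the 16 rows.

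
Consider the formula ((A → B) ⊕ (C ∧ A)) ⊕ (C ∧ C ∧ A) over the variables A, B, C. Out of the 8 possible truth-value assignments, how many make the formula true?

A  B  C  |  (A → B)  (C ∧ A)  ((A → B) ⊕ (C ∧ A))  (C ∧ C ∧ A)  φ
T  T  T  |     T        T              F                T       T
T  T  F  |     T        F              T                F       T
T  F  T  |     F        T              T                T       F
T  F  F  |     F        F              F                F       F
F  T  T  |     T        F              T                F       T
F  T  F  |     T        F              T                F       T
F  F  T  |     T        F              T                F       T
F  F  F  |     T        F              T                F       T
The formula is true on 6 of the 8 rows.

6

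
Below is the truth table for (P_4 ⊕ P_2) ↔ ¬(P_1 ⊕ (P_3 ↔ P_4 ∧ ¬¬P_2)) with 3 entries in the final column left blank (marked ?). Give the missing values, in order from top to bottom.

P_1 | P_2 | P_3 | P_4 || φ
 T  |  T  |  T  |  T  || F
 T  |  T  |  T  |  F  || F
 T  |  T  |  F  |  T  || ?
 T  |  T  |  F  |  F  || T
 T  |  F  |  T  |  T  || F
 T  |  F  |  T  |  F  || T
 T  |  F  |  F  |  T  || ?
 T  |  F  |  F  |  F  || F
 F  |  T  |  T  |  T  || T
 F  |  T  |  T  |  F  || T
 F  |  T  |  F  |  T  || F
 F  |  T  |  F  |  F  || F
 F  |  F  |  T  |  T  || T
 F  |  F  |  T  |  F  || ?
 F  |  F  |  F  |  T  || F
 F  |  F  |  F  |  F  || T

T, T, F

Row P_1=T, P_2=T, P_3=F, P_4=T: (P_4 ⊕ P_2) = F, ¬(P_1 ⊕ (P_3 ↔ P_4 ∧ ¬¬P_2)) = F, so the formula = T.
Row P_1=T, P_2=F, P_3=F, P_4=T: (P_4 ⊕ P_2) = T, ¬(P_1 ⊕ (P_3 ↔ P_4 ∧ ¬¬P_2)) = T, so the formula = T.
Row P_1=F, P_2=F, P_3=T, P_4=F: (P_4 ⊕ P_2) = F, ¬(P_1 ⊕ (P_3 ↔ P_4 ∧ ¬¬P_2)) = T, so the formula = F.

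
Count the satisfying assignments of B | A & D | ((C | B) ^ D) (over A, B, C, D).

A  B  C  D     (B | (A & D) | ((C | B) ^ D))
F  F  F  F                   F              
F  F  F  T                   T              
F  F  T  F                   T              
F  F  T  T                   F              
F  T  F  F                   T              
F  T  F  T                   T              
F  T  T  F                   T              
F  T  T  T                   T              
T  F  F  F                   F              
T  F  F  T                   T              
T  F  T  F                   T              
T  F  T  T                   T              
T  T  F  F                   T              
T  T  F  T                   T              
T  T  T  F                   T              
T  T  T  T                   T              
The formula is true on 13 of the 16 rows.

13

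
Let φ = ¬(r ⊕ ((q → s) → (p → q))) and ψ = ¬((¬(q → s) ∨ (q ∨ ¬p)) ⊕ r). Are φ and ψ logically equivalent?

p  q  r  s  |  φ  ψ
F  F  F  F  |  F  F
F  F  F  T  |  F  F
F  F  T  F  |  T  T
F  F  T  T  |  T  T
F  T  F  F  |  F  F
F  T  F  T  |  F  F
F  T  T  F  |  T  T
F  T  T  T  |  T  T
T  F  F  F  |  T  T
T  F  F  T  |  T  T
T  F  T  F  |  F  F
T  F  T  T  |  F  F
T  T  F  F  |  F  F
T  T  F  T  |  F  F
T  T  T  F  |  T  T
T  T  T  T  |  T  T
The columns for φ and ψ agree on every row, so they are logically equivalent.

equivalent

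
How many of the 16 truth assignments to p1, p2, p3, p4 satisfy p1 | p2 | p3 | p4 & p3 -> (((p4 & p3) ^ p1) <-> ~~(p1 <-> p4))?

p1 | p2 | p3 | p4 || φ
T  | T  | T  | T  || F
T  | T  | T  | F  || F
T  | T  | F  | T  || T
T  | T  | F  | F  || F
T  | F  | T  | T  || F
T  | F  | T  | F  || F
T  | F  | F  | T  || T
T  | F  | F  | F  || F
F  | T  | T  | T  || F
F  | T  | T  | F  || F
F  | T  | F  | T  || T
F  | T  | F  | F  || F
F  | F  | T  | T  || F
F  | F  | T  | F  || F
F  | F  | F  | T  || T
F  | F  | F  | F  || T
The formula is true on 5 of the 16 rows.

5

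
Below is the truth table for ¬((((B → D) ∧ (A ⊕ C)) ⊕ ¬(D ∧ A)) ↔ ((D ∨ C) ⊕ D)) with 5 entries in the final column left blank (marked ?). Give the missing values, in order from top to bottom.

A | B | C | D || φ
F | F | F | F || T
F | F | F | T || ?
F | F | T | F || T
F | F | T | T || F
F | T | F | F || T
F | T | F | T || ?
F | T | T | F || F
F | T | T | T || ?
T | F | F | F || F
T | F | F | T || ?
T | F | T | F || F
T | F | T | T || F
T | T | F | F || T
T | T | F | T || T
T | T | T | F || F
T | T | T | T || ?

Row A=F, B=F, C=F, D=T: (((B → D) ∧ (A ⊕ C)) ⊕ ¬(D ∧ A)) = T, ((D ∨ C) ⊕ D) = F, ((((B → D) ∧ (A ⊕ C)) ⊕ ¬(D ∧ A)) ↔ ((D ∨ C) ⊕ D)) = F, so the formula = T.
Row A=F, B=T, C=F, D=T: (((B → D) ∧ (A ⊕ C)) ⊕ ¬(D ∧ A)) = T, ((D ∨ C) ⊕ D) = F, ((((B → D) ∧ (A ⊕ C)) ⊕ ¬(D ∧ A)) ↔ ((D ∨ C) ⊕ D)) = F, so the formula = T.
Row A=F, B=T, C=T, D=T: (((B → D) ∧ (A ⊕ C)) ⊕ ¬(D ∧ A)) = F, ((D ∨ C) ⊕ D) = F, ((((B → D) ∧ (A ⊕ C)) ⊕ ¬(D ∧ A)) ↔ ((D ∨ C) ⊕ D)) = T, so the formula = F.
Row A=T, B=F, C=F, D=T: (((B → D) ∧ (A ⊕ C)) ⊕ ¬(D ∧ A)) = T, ((D ∨ C) ⊕ D) = F, ((((B → D) ∧ (A ⊕ C)) ⊕ ¬(D ∧ A)) ↔ ((D ∨ C) ⊕ D)) = F, so the formula = T.
Row A=T, B=T, C=T, D=T: (((B → D) ∧ (A ⊕ C)) ⊕ ¬(D ∧ A)) = F, ((D ∨ C) ⊕ D) = F, ((((B → D) ∧ (A ⊕ C)) ⊕ ¬(D ∧ A)) ↔ ((D ∨ C) ⊕ D)) = T, so the formula = F.

T, T, F, T, F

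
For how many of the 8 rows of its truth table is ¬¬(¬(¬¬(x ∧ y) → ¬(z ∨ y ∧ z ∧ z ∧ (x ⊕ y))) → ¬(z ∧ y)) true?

x | y | z | (x ∧ y) | ¬(x ∧ y) | ¬¬(x ∧ y) | (y ∧ z) | (x ⊕ y) | ((y ∧ z) ∧ z ∧ (x ⊕ y)) | (z ∧ y) | ¬(z ∧ y) | φ
- | - | - | ------- | -------- | --------- | ------- | ------- | ----------------------- | ------- | -------- | -
T | T | T |    T    |    F     |     T     |    T    |    F    |            F            |    T    |    F     | F
T | T | F |    T    |    F     |     T     |    F    |    F    |            F            |    F    |    T     | T
T | F | T |    F    |    T     |     F     |    F    |    T    |            F            |    F    |    T     | T
T | F | F |    F    |    T     |     F     |    F    |    T    |            F            |    F    |    T     | T
F | T | T |    F    |    T     |     F     |    T    |    T    |            T            |    T    |    F     | T
F | T | F |    F    |    T     |     F     |    F    |    T    |            F            |    F    |    T     | T
F | F | T |    F    |    T     |     F     |    F    |    F    |            F            |    F    |    T     | T
F | F | F |    F    |    T     |     F     |    F    |    F    |            F            |    F    |    T     | T
The formula is true on 7 of the 8 rows.

7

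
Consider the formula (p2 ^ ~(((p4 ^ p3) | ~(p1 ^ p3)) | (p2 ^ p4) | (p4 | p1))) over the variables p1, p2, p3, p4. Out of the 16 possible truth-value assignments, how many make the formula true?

8

p1  p2  p3  p4     (p4 ^ p3)  (p1 ^ p3)  ~(p1 ^ p3)  ((p4 ^ p3) | ~(p1 ^ p3))  (p2 ^ p4)  (p4 | p1)  φ
F   F   F   F          F          F          T                  T                  F          F      F
F   F   F   T          T          F          T                  T                  T          T      F
F   F   T   F          T          T          F                  T                  F          F      F
F   F   T   T          F          T          F                  F                  T          T      F
F   T   F   F          F          F          T                  T                  T          F      T
F   T   F   T          T          F          T                  T                  F          T      T
F   T   T   F          T          T          F                  T                  T          F      T
F   T   T   T          F          T          F                  F                  F          T      T
T   F   F   F          F          T          F                  F                  F          T      F
T   F   F   T          T          T          F                  T                  T          T      F
T   F   T   F          T          F          T                  T                  F          T      F
T   F   T   T          F          F          T                  T                  T          T      F
T   T   F   F          F          T          F                  F                  T          T      T
T   T   F   T          T          T          F                  T                  F          T      T
T   T   T   F          T          F          T                  T                  T          T      T
T   T   T   T          F          F          T                  T                  F          T      T
The formula is true on 8 of the 16 rows.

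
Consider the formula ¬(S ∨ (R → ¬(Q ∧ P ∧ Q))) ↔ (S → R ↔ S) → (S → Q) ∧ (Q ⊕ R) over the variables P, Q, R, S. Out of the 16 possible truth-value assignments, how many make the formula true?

P | Q | R | S | φ
- | - | - | - | -
0 | 0 | 0 | 0 | 0
0 | 0 | 0 | 1 | 0
0 | 0 | 1 | 0 | 0
0 | 0 | 1 | 1 | 1
0 | 1 | 0 | 0 | 0
0 | 1 | 0 | 1 | 0
0 | 1 | 1 | 0 | 0
0 | 1 | 1 | 1 | 1
1 | 0 | 0 | 0 | 0
1 | 0 | 0 | 1 | 0
1 | 0 | 1 | 0 | 0
1 | 0 | 1 | 1 | 1
1 | 1 | 0 | 0 | 0
1 | 1 | 0 | 1 | 0
1 | 1 | 1 | 0 | 1
1 | 1 | 1 | 1 | 1
The formula is true on 5 of the 16 rows.

5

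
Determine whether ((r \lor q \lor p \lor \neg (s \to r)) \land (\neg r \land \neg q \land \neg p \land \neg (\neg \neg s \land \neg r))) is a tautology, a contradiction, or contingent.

p  q  r  s  |  φ
1  1  1  1  |  0
1  1  1  0  |  0
1  1  0  1  |  0
1  1  0  0  |  0
1  0  1  1  |  0
1  0  1  0  |  0
1  0  0  1  |  0
1  0  0  0  |  0
0  1  1  1  |  0
0  1  1  0  |  0
0  1  0  1  |  0
0  1  0  0  |  0
0  0  1  1  |  0
0  0  1  0  |  0
0  0  0  1  |  0
0  0  0  0  |  0
Every row is 0, so the formula is a contradiction.

contradiction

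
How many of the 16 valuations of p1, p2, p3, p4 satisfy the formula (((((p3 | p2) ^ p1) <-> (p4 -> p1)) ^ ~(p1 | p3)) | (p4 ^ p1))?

12

  p1     p2     p3     p4      (p3 | p2)  ((p3 | p2) ^ p1)  (p4 -> p1)  (p1 | p3)  ~(p1 | p3)  (p4 ^ p1)    φ  
 True   True   True   True        True         False           True        True      False       False    False
 True   True   True  False        True         False           True        True      False        True     True
 True   True  False   True        True         False           True        True      False       False    False
 True   True  False  False        True         False           True        True      False        True     True
 True  False   True   True        True         False           True        True      False       False    False
 True  False   True  False        True         False           True        True      False        True     True
 True  False  False   True       False          True           True        True      False       False     True
 True  False  False  False       False          True           True        True      False        True     True
False   True   True   True        True          True          False        True      False        True     True
False   True   True  False        True          True           True        True      False       False     True
False   True  False   True        True          True          False       False       True        True     True
False   True  False  False        True          True           True       False       True       False    False
False  False   True   True        True          True          False        True      False        True     True
False  False   True  False        True          True           True        True      False       False     True
False  False  False   True       False         False          False       False       True        True     True
False  False  False  False       False         False           True       False       True       False     True
The formula is true on 12 of the 16 rows.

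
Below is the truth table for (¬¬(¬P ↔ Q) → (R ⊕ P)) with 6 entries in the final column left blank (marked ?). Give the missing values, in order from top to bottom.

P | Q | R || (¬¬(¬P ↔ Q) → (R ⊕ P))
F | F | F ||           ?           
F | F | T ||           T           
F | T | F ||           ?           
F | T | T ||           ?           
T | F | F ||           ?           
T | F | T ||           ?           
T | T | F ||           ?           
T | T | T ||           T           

Row P=F, Q=F, R=F: ¬¬(¬P ↔ Q) = F, (R ⊕ P) = F, so (¬¬(¬P ↔ Q) → (R ⊕ P)) = T.
Row P=F, Q=T, R=F: ¬¬(¬P ↔ Q) = T, (R ⊕ P) = F, so (¬¬(¬P ↔ Q) → (R ⊕ P)) = F.
Row P=F, Q=T, R=T: ¬¬(¬P ↔ Q) = T, (R ⊕ P) = T, so (¬¬(¬P ↔ Q) → (R ⊕ P)) = T.
Row P=T, Q=F, R=F: ¬¬(¬P ↔ Q) = T, (R ⊕ P) = T, so (¬¬(¬P ↔ Q) → (R ⊕ P)) = T.
Row P=T, Q=F, R=T: ¬¬(¬P ↔ Q) = T, (R ⊕ P) = F, so (¬¬(¬P ↔ Q) → (R ⊕ P)) = F.
Row P=T, Q=T, R=F: ¬¬(¬P ↔ Q) = F, (R ⊕ P) = T, so (¬¬(¬P ↔ Q) → (R ⊕ P)) = T.

T, F, T, T, F, T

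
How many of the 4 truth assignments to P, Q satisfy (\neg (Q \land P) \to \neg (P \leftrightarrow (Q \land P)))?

2

P | Q || (Q \land P) | \neg (Q \land P) | φ
T | T ||      T      |        F         | T
T | F ||      F      |        T         | T
F | T ||      F      |        T         | F
F | F ||      F      |        T         | F
The formula is true on 2 of the 4 rows.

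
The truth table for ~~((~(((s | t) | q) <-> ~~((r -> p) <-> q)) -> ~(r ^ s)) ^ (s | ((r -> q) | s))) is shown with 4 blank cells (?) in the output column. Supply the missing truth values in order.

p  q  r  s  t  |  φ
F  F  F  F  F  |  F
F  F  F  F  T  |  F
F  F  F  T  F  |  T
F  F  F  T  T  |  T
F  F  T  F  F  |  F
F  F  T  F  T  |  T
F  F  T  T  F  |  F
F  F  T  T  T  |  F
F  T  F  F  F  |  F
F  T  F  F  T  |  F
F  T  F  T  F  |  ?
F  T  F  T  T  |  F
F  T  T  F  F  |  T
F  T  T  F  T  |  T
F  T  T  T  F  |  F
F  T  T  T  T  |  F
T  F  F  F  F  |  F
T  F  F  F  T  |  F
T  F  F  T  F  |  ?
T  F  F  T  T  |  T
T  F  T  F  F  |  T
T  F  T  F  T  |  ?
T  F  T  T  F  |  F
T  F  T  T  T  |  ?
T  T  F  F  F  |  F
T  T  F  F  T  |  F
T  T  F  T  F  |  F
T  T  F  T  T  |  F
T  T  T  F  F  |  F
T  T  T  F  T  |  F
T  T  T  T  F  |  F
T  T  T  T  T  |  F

Row p=F, q=T, r=F, s=T, t=F: ((~(((s | t) | q) <-> ~~((r -> p) <-> q)) -> ~(r ^ s)) ^ (s | ((r -> q) | s))) = F, ~((~(((s | t) | q) <-> ~~((r -> p) <-> q)) -> ~(r ^ s)) ^ (s | ((r -> q) | s))) = T, so the formula = F.
Row p=T, q=F, r=F, s=T, t=F: ((~(((s | t) | q) <-> ~~((r -> p) <-> q)) -> ~(r ^ s)) ^ (s | ((r -> q) | s))) = T, ~((~(((s | t) | q) <-> ~~((r -> p) <-> q)) -> ~(r ^ s)) ^ (s | ((r -> q) | s))) = F, so the formula = T.
Row p=T, q=F, r=T, s=F, t=T: ((~(((s | t) | q) <-> ~~((r -> p) <-> q)) -> ~(r ^ s)) ^ (s | ((r -> q) | s))) = F, ~((~(((s | t) | q) <-> ~~((r -> p) <-> q)) -> ~(r ^ s)) ^ (s | ((r -> q) | s))) = T, so the formula = F.
Row p=T, q=F, r=T, s=T, t=T: ((~(((s | t) | q) <-> ~~((r -> p) <-> q)) -> ~(r ^ s)) ^ (s | ((r -> q) | s))) = F, ~((~(((s | t) | q) <-> ~~((r -> p) <-> q)) -> ~(r ^ s)) ^ (s | ((r -> q) | s))) = T, so the formula = F.

F, T, F, F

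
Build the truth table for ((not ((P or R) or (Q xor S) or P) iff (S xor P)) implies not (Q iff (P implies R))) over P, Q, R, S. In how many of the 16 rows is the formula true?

11

P  Q  R  S  |  (P or R)  (Q xor S)  ((P or R) or (Q xor S) or P)  (S xor P)  (P implies R)  (Q iff (P implies R))  not (Q iff (P implies R))  φ
T  T  T  T  |     T          F                   T                    F            T                  T                        F              F
T  T  T  F  |     T          T                   T                    T            T                  T                        F              T
T  T  F  T  |     T          F                   T                    F            F                  F                        T              T
T  T  F  F  |     T          T                   T                    T            F                  F                        T              T
T  F  T  T  |     T          T                   T                    F            T                  F                        T              T
T  F  T  F  |     T          F                   T                    T            T                  F                        T              T
T  F  F  T  |     T          T                   T                    F            F                  T                        F              F
T  F  F  F  |     T          F                   T                    T            F                  T                        F              T
F  T  T  T  |     T          F                   T                    T            T                  T                        F              T
F  T  T  F  |     T          T                   T                    F            T                  T                        F              F
F  T  F  T  |     F          F                   F                    T            T                  T                        F              F
F  T  F  F  |     F          T                   T                    F            T                  T                        F              F
F  F  T  T  |     T          T                   T                    T            T                  F                        T              T
F  F  T  F  |     T          F                   T                    F            T                  F                        T              T
F  F  F  T  |     F          T                   T                    T            T                  F                        T              T
F  F  F  F  |     F          F                   F                    F            T                  F                        T              T
The formula is true on 11 of the 16 rows.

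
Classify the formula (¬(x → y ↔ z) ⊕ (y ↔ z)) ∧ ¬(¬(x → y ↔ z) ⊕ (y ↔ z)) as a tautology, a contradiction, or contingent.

x  y  z  |  φ
T  T  T  |  F
T  T  F  |  F
T  F  T  |  F
T  F  F  |  F
F  T  T  |  F
F  T  F  |  F
F  F  T  |  F
F  F  F  |  F
Every row is F, so the formula is a contradiction.

contradiction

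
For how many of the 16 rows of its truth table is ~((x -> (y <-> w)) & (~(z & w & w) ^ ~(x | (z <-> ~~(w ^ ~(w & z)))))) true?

x | y | z | w || φ
T | T | T | T || T
T | T | T | F || T
T | T | F | T || F
T | T | F | F || T
T | F | T | T || T
T | F | T | F || F
T | F | F | T || T
T | F | F | F || F
F | T | T | T || T
F | T | T | F || F
F | T | F | T || F
F | T | F | F || T
F | F | T | T || T
F | F | T | F || F
F | F | F | T || F
F | F | F | F || T
The formula is true on 9 of the 16 rows.

9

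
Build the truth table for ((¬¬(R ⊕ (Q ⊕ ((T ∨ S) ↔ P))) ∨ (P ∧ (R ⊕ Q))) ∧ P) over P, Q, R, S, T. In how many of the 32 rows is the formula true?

14

P | Q | R | S | T | φ
- | - | - | - | - | -
1 | 1 | 1 | 1 | 1 | 1
1 | 1 | 1 | 1 | 0 | 1
1 | 1 | 1 | 0 | 1 | 1
1 | 1 | 1 | 0 | 0 | 0
1 | 1 | 0 | 1 | 1 | 1
1 | 1 | 0 | 1 | 0 | 1
1 | 1 | 0 | 0 | 1 | 1
1 | 1 | 0 | 0 | 0 | 1
1 | 0 | 1 | 1 | 1 | 1
1 | 0 | 1 | 1 | 0 | 1
1 | 0 | 1 | 0 | 1 | 1
1 | 0 | 1 | 0 | 0 | 1
1 | 0 | 0 | 1 | 1 | 1
1 | 0 | 0 | 1 | 0 | 1
1 | 0 | 0 | 0 | 1 | 1
1 | 0 | 0 | 0 | 0 | 0
0 | 1 | 1 | 1 | 1 | 0
0 | 1 | 1 | 1 | 0 | 0
0 | 1 | 1 | 0 | 1 | 0
0 | 1 | 1 | 0 | 0 | 0
0 | 1 | 0 | 1 | 1 | 0
0 | 1 | 0 | 1 | 0 | 0
0 | 1 | 0 | 0 | 1 | 0
0 | 1 | 0 | 0 | 0 | 0
0 | 0 | 1 | 1 | 1 | 0
0 | 0 | 1 | 1 | 0 | 0
0 | 0 | 1 | 0 | 1 | 0
0 | 0 | 1 | 0 | 0 | 0
0 | 0 | 0 | 1 | 1 | 0
0 | 0 | 0 | 1 | 0 | 0
0 | 0 | 0 | 0 | 1 | 0
0 | 0 | 0 | 0 | 0 | 0
The formula is true on 14 of the 32 rows.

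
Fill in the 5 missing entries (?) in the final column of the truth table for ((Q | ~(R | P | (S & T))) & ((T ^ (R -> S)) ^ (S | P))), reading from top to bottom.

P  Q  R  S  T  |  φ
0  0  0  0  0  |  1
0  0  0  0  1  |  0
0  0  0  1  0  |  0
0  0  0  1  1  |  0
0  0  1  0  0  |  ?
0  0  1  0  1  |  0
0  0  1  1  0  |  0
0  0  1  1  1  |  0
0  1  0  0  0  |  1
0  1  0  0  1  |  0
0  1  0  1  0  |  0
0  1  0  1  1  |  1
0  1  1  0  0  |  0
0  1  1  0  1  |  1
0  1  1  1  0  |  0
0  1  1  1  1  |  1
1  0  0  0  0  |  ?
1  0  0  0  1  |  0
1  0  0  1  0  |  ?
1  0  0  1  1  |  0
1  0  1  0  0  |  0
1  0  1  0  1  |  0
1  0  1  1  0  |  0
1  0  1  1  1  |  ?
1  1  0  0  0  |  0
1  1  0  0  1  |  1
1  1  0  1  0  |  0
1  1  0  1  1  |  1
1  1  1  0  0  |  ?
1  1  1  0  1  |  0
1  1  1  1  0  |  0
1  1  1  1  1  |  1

0, 0, 0, 0, 1

Row P=0, Q=0, R=1, S=0, T=0: (Q | ~(R | P | (S & T))) = 0, ((T ^ (R -> S)) ^ (S | P)) = 0, so the formula = 0.
Row P=1, Q=0, R=0, S=0, T=0: (Q | ~(R | P | (S & T))) = 0, ((T ^ (R -> S)) ^ (S | P)) = 0, so the formula = 0.
Row P=1, Q=0, R=0, S=1, T=0: (Q | ~(R | P | (S & T))) = 0, ((T ^ (R -> S)) ^ (S | P)) = 0, so the formula = 0.
Row P=1, Q=0, R=1, S=1, T=1: (Q | ~(R | P | (S & T))) = 0, ((T ^ (R -> S)) ^ (S | P)) = 1, so the formula = 0.
Row P=1, Q=1, R=1, S=0, T=0: (Q | ~(R | P | (S & T))) = 1, ((T ^ (R -> S)) ^ (S | P)) = 1, so the formula = 1.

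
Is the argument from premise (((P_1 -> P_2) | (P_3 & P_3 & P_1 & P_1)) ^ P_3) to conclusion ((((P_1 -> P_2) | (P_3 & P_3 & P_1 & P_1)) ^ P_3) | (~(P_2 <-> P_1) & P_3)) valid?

yes

P_1 | P_2 | P_3 | φ | ψ
--- | --- | --- | - | -
 0  |  0  |  0  | 1 | 1
 0  |  0  |  1  | 0 | 0
 0  |  1  |  0  | 1 | 1
 0  |  1  |  1  | 0 | 1
 1  |  0  |  0  | 0 | 0
 1  |  0  |  1  | 0 | 1
 1  |  1  |  0  | 1 | 1
 1  |  1  |  1  | 0 | 0
In every row where φ is true, ψ is also true, so φ ⊨ ψ.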